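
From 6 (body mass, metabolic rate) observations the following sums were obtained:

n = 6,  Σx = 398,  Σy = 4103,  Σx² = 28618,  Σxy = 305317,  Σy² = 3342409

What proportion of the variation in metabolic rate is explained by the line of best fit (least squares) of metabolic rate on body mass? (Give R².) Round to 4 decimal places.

0.9236

Sxx = Σx² − (Σx)²/n = 28618 − 26400.666667 = 2217.333333
Sxy = Σxy − (Σx)(Σy)/n = 305317 − 272165.666667 = 33151.333333
Syy = Σy² − (Σy)²/n = 3342409 − 2805768.166667 = 536640.833333
R² = Sxy²/(Sxx·Syy) = (33151.333333)²/(2217.333333·536640.833333) = 0.923607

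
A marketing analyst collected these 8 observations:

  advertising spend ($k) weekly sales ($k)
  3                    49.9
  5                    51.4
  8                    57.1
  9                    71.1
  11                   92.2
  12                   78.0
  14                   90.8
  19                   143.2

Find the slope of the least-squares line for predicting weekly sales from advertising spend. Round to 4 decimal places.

n = 8, Σx = 81, Σy = 633.7, Σxy = 7445.6, Σx² = 1001
Sxx = Σx² − (Σx)²/n = 1001 − 820.125 = 180.875
Sxy = Σxy − (Σx)(Σy)/n = 7445.6 − 6416.2125 = 1029.3875
b = Sxy/Sxx = 1029.3875/180.875 = 5.691154

5.6912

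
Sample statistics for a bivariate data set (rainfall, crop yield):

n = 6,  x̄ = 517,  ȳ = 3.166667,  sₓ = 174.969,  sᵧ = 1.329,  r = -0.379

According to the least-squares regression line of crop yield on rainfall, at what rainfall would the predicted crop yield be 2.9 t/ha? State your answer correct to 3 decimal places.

609.633

b = r · sᵧ/sₓ = -0.379 · 1.329/174.969 = -0.002879
a = ȳ − b·x̄ = 3.166667 − (-0.002879)·517 = 4.654978
Set a + b·x = 2.9: x = (2.9 − 4.654978) / (-0.002879) = 609.633099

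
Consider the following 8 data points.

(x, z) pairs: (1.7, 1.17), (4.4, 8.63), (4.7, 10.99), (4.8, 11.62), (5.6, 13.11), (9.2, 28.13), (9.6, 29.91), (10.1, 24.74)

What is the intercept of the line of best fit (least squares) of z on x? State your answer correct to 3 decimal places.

-4.884

n = 8, Σx = 50.1, Σy = 128.3, Σxy = 1016.612, Σx² = 377.55
Sxx = Σx² − (Σx)²/n = 377.55 − 313.75125 = 63.79875
Sxy = Σxy − (Σx)(Σy)/n = 1016.612 − 803.47875 = 213.13325
b = Sxy/Sxx = 213.13325/63.79875 = 3.340712
a = ȳ − b·x̄ = 16.0375 − 3.340712·6.2625 = -4.883709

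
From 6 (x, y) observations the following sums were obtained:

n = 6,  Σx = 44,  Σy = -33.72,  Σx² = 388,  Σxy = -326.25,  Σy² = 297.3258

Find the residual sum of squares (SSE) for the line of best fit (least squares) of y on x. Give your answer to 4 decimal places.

12.3664

Sxx = Σx² − (Σx)²/n = 388 − 322.666667 = 65.333333
Sxy = Σxy − (Σx)(Σy)/n = -326.25 − (-247.28) = -78.97
Syy = Σy² − (Σy)²/n = 297.3258 − 189.5064 = 107.8194
b = Sxy/Sxx = -78.97/65.333333 = -1.208724
SSE = Syy − b·Sxy = 107.8194 − (-1.208724)·(-78.97) = 12.366427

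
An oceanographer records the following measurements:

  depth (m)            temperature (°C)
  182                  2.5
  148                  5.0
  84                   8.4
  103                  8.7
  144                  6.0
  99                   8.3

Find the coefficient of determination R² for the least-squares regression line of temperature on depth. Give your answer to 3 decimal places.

0.942

n = 6, Σx = 760, Σy = 38.9, Σxy = 4482.4, Σx² = 103230, Σy² = 282.39
Sxx = Σx² − (Σx)²/n = 103230 − 96266.666667 = 6963.333333
Sxy = Σxy − (Σx)(Σy)/n = 4482.4 − 4927.333333 = -444.933333
Syy = Σy² − (Σy)²/n = 282.39 − 252.201667 = 30.188333
R² = Sxy²/(Sxx·Syy) = (-444.933333)²/(6963.333333·30.188333) = 0.941746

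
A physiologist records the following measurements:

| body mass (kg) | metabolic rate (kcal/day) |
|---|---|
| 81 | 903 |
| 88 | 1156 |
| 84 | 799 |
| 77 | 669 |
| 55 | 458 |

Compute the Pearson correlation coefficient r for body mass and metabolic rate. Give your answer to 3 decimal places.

n = 5, Σx = 385, Σy = 3985, Σxy = 318690, Σx² = 30315, Σy² = 3447471
Sxx = Σx² − (Σx)²/n = 30315 − 29645 = 670
Sxy = Σxy − (Σx)(Σy)/n = 318690 − 306845 = 11845
Syy = Σy² − (Σy)²/n = 3447471 − 3176045 = 271426
r = Sxy/√(Sxx·Syy) = 11845/√(181855420) = 11845/13485.378007 = 0.878359

0.878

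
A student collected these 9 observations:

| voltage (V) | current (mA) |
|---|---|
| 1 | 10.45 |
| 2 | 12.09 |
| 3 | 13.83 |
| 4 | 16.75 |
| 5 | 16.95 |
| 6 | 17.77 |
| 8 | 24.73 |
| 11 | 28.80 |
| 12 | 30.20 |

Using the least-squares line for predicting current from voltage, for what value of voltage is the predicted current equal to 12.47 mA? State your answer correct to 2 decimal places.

n = 9, Σx = 52, Σy = 171.57, Σxy = 1211.53, Σx² = 420
Sxx = Σx² − (Σx)²/n = 420 − 300.444444 = 119.555556
Sxy = Σxy − (Σx)(Σy)/n = 1211.53 − 991.293333 = 220.236667
b = Sxy/Sxx = 220.236667/119.555556 = 1.842128
a = ȳ − b·x̄ = 19.063333 − 1.842128·5.777778 = 8.419926
Set a + b·x = 12.47: x = (12.47 − 8.419926) / 1.842128 = 2.198584

2.20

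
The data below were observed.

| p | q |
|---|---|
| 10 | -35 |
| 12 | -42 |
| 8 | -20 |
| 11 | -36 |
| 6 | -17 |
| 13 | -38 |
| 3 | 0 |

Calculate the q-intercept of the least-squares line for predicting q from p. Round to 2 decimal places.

n = 7, Σx = 63, Σy = -188, Σxy = -2006, Σx² = 643
Sxx = Σx² − (Σx)²/n = 643 − 567 = 76
Sxy = Σxy − (Σx)(Σy)/n = -2006 − (-1692) = -314
b = Sxy/Sxx = -314/76 = -4.131579
a = ȳ − b·x̄ = -26.857143 − (-4.131579)·9 = 10.327068

10.33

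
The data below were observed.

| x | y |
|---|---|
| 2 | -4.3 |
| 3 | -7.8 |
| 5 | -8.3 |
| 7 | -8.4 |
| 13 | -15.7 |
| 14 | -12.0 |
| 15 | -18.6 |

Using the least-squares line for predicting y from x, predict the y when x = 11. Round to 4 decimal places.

-12.8808

n = 7, Σx = 59, Σy = -75.1, Σxy = -783.4, Σx² = 677
Sxx = Σx² − (Σx)²/n = 677 − 497.285714 = 179.714286
Sxy = Σxy − (Σx)(Σy)/n = -783.4 − (-632.985714) = -150.414286
b = Sxy/Sxx = -150.414286/179.714286 = -0.836963
a = ȳ − b·x̄ = -10.728571 − (-0.836963)·8.428571 = -3.674165
ŷ(11) = a + b·11 = -3.674165 + (-0.836963)·11 = -12.880763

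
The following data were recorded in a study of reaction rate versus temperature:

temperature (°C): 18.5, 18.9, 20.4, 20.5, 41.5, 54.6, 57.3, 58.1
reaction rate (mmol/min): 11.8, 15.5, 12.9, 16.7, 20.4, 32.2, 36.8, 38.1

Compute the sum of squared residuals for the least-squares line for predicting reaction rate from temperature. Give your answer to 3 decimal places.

58.252

n = 8, Σx = 289.8, Σy = 184.4, Σxy = 8043.73, Σx² = 12898.18, Σy² = 5083.64
Sxx = Σx² − (Σx)²/n = 12898.18 − 10498.005 = 2400.175
Sxy = Σxy − (Σx)(Σy)/n = 8043.73 − 6679.89 = 1363.84
Syy = Σy² − (Σy)²/n = 5083.64 − 4250.42 = 833.22
b = Sxy/Sxx = 1363.84/2400.175 = 0.568225
SSE = Syy − b·Sxy = 833.22 − 0.568225·1363.84 = 58.251697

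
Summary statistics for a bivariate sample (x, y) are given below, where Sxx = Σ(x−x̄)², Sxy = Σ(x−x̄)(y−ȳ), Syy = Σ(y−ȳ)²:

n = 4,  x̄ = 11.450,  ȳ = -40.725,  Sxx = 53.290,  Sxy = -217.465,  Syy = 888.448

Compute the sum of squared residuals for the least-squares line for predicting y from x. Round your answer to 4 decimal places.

1.0202

b = Sxy/Sxx = -217.465/53.29 = -4.080784
SSE = Syy − b·Sxy = 888.448 − (-4.080784)·(-217.465) = 1.020223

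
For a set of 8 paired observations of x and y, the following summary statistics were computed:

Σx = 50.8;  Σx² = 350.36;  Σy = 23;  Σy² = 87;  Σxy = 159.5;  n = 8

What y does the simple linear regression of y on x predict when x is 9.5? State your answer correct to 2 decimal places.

4.40

Sxx = Σx² − (Σx)²/n = 350.36 − 322.58 = 27.78
Sxy = Σxy − (Σx)(Σy)/n = 159.5 − 146.05 = 13.45
b = Sxy/Sxx = 13.45/27.78 = 0.484161
a = ȳ − b·x̄ = 2.875 − 0.484161·6.35 = -0.199424
ŷ(9.5) = a + b·9.5 = -0.199424 + 0.484161·9.5 = 4.400108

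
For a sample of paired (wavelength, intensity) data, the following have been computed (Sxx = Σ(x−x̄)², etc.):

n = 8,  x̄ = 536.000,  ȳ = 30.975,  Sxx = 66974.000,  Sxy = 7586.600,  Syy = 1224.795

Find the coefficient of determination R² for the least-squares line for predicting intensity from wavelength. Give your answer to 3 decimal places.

0.702

R² = Sxy²/(Sxx·Syy) = (7586.6)²/(66974·1224.795) = 0.701657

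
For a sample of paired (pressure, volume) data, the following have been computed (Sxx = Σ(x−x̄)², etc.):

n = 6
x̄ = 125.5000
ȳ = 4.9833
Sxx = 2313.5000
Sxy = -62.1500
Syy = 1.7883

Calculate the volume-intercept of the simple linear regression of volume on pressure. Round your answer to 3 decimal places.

8.355

b = Sxy/Sxx = -62.15/2313.5 = -0.026864
a = ȳ − b·x̄ = 4.9833 − (-0.026864)·125.5 = 8.354739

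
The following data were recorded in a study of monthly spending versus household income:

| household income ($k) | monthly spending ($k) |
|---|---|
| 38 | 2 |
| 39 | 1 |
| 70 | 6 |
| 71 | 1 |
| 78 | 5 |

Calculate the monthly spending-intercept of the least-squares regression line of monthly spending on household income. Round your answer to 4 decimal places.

-1.3589

n = 5, Σx = 296, Σy = 15, Σxy = 996, Σx² = 18990
Sxx = Σx² − (Σx)²/n = 18990 − 17523.2 = 1466.8
Sxy = Σxy − (Σx)(Σy)/n = 996 − 888 = 108
b = Sxy/Sxx = 108/1466.8 = 0.073630
a = ȳ − b·x̄ = 3 − 0.073630·59.2 = -1.358876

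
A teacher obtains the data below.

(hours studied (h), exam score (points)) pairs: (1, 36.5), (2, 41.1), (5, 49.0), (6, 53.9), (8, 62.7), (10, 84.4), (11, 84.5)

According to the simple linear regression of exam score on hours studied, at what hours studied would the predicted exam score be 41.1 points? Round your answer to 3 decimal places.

2.559

n = 7, Σx = 43, Σy = 412.1, Σxy = 2962.2, Σx² = 351
Sxx = Σx² − (Σx)²/n = 351 − 264.142857 = 86.857143
Sxy = Σxy − (Σx)(Σy)/n = 2962.2 − 2531.471429 = 430.728571
b = Sxy/Sxx = 430.728571/86.857143 = 4.959046
a = ȳ − b·x̄ = 58.871429 − 4.959046·6.142857 = 28.408717
Set a + b·x = 41.1: x = (41.1 − 28.408717) / 4.959046 = 2.559219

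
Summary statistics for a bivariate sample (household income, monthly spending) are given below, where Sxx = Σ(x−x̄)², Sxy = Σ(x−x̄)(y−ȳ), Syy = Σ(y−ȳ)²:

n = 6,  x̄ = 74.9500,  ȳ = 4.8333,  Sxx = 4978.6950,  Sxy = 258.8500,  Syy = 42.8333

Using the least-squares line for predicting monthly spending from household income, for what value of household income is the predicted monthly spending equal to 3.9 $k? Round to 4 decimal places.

b = Sxy/Sxx = 258.85/4978.695 = 0.051992
a = ȳ − b·x̄ = 4.8333 − 0.051992·74.95 = 0.936534
Set a + b·x = 3.9: x = (3.9 − 0.936534) / 0.051992 = 56.999001

56.9990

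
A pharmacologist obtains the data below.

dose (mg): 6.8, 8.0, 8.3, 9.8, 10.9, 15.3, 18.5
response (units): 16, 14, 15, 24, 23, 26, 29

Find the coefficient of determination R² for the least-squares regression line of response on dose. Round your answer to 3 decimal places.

0.791

n = 7, Σx = 77.6, Σy = 147, Σxy = 1765.5, Σx² = 970.32, Σy² = 3299
Sxx = Σx² − (Σx)²/n = 970.32 − 860.251429 = 110.068571
Sxy = Σxy − (Σx)(Σy)/n = 1765.5 − 1629.6 = 135.9
Syy = Σy² − (Σy)²/n = 3299 − 3087 = 212
R² = Sxy²/(Sxx·Syy) = (135.9)²/(110.068571·212) = 0.791480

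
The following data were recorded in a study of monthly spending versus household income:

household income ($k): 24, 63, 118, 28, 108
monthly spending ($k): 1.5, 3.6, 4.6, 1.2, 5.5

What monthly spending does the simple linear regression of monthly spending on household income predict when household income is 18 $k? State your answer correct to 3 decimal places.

n = 5, Σx = 341, Σy = 16.4, Σxy = 1433.2, Σx² = 30917
Sxx = Σx² − (Σx)²/n = 30917 − 23256.2 = 7660.8
Sxy = Σxy − (Σx)(Σy)/n = 1433.2 − 1118.48 = 314.72
b = Sxy/Sxx = 314.72/7660.8 = 0.041082
a = ȳ − b·x̄ = 3.28 − 0.041082·68.2 = 0.478216
ŷ(18) = a + b·18 = 0.478216 + 0.041082·18 = 1.217690

1.218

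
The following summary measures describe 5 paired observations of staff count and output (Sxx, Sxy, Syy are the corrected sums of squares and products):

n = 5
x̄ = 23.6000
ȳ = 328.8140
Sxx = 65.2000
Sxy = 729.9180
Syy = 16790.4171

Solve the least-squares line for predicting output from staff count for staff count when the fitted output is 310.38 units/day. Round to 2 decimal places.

21.95

b = Sxy/Sxx = 729.918/65.2 = 11.195061
a = ȳ − b·x̄ = 328.814 − 11.195061·23.6 = 64.610552
Set a + b·x = 310.38: x = (310.38 − 64.610552) / 11.195061 = 21.953381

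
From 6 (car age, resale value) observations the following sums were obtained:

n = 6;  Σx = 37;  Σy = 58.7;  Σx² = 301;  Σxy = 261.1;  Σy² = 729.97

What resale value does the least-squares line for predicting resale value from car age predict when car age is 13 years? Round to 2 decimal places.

Sxx = Σx² − (Σx)²/n = 301 − 228.166667 = 72.833333
Sxy = Σxy − (Σx)(Σy)/n = 261.1 − 361.983333 = -100.883333
b = Sxy/Sxx = -100.883333/72.833333 = -1.385126
a = ȳ − b·x̄ = 9.783333 − (-1.385126)·6.166667 = 18.324943
ŷ(13) = a + b·13 = 18.324943 + (-1.385126)·13 = 0.318307

0.32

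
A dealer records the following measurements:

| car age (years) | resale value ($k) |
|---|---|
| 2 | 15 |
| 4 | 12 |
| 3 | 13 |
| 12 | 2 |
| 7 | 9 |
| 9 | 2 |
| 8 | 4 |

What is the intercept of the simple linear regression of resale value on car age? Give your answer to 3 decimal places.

17.443

n = 7, Σx = 45, Σy = 57, Σxy = 254, Σx² = 367
Sxx = Σx² − (Σx)²/n = 367 − 289.285714 = 77.714286
Sxy = Σxy − (Σx)(Σy)/n = 254 − 366.428571 = -112.428571
b = Sxy/Sxx = -112.428571/77.714286 = -1.446691
a = ȳ − b·x̄ = 8.142857 − (-1.446691)·6.428571 = 17.443015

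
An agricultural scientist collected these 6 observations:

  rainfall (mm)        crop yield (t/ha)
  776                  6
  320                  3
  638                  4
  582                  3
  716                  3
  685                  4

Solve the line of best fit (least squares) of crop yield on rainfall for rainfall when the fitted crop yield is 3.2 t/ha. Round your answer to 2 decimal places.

471.27

n = 6, Σx = 3717, Σy = 23, Σxy = 14802, Σx² = 2432225
Sxx = Σx² − (Σx)²/n = 2432225 − 2302681.5 = 129543.5
Sxy = Σxy − (Σx)(Σy)/n = 14802 − 14248.5 = 553.5
b = Sxy/Sxx = 553.5/129543.5 = 0.004273
a = ȳ − b·x̄ = 3.833333 − 0.004273·619.5 = 1.186398
Set a + b·x = 3.2: x = (3.2 − 1.186398) / 0.004273 = 471.271966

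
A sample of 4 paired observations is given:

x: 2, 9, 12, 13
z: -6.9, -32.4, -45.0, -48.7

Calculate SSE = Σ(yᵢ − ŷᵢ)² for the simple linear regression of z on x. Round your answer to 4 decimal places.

n = 4, Σx = 36, Σy = -133, Σxy = -1478.5, Σx² = 398, Σy² = 5494.06
Sxx = Σx² − (Σx)²/n = 398 − 324 = 74
Sxy = Σxy − (Σx)(Σy)/n = -1478.5 − (-1197) = -281.5
Syy = Σy² − (Σy)²/n = 5494.06 − 4422.25 = 1071.81
b = Sxy/Sxx = -281.5/74 = -3.804054
SSE = Syy − b·Sxy = 1071.81 − (-3.804054)·(-281.5) = 0.968784

0.9688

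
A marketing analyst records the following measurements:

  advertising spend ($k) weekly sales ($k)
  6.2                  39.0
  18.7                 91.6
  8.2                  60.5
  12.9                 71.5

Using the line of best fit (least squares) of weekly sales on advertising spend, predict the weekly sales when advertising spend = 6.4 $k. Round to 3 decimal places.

n = 4, Σx = 46, Σy = 262.6, Σxy = 3373.17, Σx² = 621.78
Sxx = Σx² − (Σx)²/n = 621.78 − 529 = 92.78
Sxy = Σxy − (Σx)(Σy)/n = 3373.17 − 3019.9 = 353.27
b = Sxy/Sxx = 353.27/92.78 = 3.807609
a = ȳ − b·x̄ = 65.65 − 3.807609·11.5 = 21.862492
ŷ(6.4) = a + b·6.4 = 21.862492 + 3.807609·6.4 = 46.231192

46.231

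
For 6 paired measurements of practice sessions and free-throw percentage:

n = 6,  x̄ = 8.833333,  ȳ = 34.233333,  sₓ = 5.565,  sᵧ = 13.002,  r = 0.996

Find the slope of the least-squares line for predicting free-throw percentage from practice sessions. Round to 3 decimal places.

2.327

b = r · sᵧ/sₓ = 0.996 · 13.002/5.565 = 2.327043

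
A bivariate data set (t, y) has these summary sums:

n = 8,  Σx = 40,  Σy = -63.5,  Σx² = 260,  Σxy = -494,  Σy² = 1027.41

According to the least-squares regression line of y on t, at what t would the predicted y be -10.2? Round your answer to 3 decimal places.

5.769

Sxx = Σx² − (Σx)²/n = 260 − 200 = 60
Sxy = Σxy − (Σx)(Σy)/n = -494 − (-317.5) = -176.5
b = Sxy/Sxx = -176.5/60 = -2.941667
a = ȳ − b·x̄ = -7.9375 − (-2.941667)·5 = 6.770833
Set a + b·x = -10.2: x = (-10.2 − 6.770833) / (-2.941667) = 5.769122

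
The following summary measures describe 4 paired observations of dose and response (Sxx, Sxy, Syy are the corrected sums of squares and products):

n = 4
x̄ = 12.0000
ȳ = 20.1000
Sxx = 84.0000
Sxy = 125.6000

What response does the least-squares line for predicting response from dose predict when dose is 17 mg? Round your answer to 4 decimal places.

b = Sxy/Sxx = 125.6/84 = 1.495238
a = ȳ − b·x̄ = 20.1 − 1.495238·12 = 2.157143
ŷ(17) = a + b·17 = 2.157143 + 1.495238·17 = 27.576190

27.5762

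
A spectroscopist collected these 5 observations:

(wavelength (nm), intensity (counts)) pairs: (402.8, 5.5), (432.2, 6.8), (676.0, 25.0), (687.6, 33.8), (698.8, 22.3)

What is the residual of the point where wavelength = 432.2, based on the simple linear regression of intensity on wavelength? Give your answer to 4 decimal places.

-0.5938

n = 5, Σx = 2897.4, Σy = 93.4, Σxy = 60878.48, Σx² = 1767135.88
Sxx = Σx² − (Σx)²/n = 1767135.88 − 1678985.352 = 88150.528
Sxy = Σxy − (Σx)(Σy)/n = 60878.48 − 54123.432 = 6755.048
b = Sxy/Sxx = 6755.048/88150.528 = 0.076631
a = ȳ − b·x̄ = 18.68 − 0.076631·579.48 = -25.726033
ŷ(432.2) = -25.726033 + 0.076631·432.2 = 7.393812
residual = y − ŷ = 6.8 − 7.393812 = -0.593812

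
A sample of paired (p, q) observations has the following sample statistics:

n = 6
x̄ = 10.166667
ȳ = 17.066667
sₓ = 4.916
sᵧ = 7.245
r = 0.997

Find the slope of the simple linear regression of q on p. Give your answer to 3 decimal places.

1.469

b = r · sᵧ/sₓ = 0.997 · 7.245/4.916 = 1.469338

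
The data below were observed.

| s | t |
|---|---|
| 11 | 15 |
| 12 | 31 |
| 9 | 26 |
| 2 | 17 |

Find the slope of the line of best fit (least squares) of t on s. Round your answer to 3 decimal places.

n = 4, Σx = 34, Σy = 89, Σxy = 805, Σx² = 350
Sxx = Σx² − (Σx)²/n = 350 − 289 = 61
Sxy = Σxy − (Σx)(Σy)/n = 805 − 756.5 = 48.5
b = Sxy/Sxx = 48.5/61 = 0.795082

0.795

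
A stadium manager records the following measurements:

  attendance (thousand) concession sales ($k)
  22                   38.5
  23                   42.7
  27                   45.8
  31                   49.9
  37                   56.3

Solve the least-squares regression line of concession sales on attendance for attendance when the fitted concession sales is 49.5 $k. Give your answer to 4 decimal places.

30.6172

n = 5, Σx = 140, Σy = 233.2, Σxy = 6695.7, Σx² = 4072
Sxx = Σx² − (Σx)²/n = 4072 − 3920 = 152
Sxy = Σxy − (Σx)(Σy)/n = 6695.7 − 6529.6 = 166.1
b = Sxy/Sxx = 166.1/152 = 1.092763
a = ȳ − b·x̄ = 46.64 − 1.092763·28 = 16.042632
Set a + b·x = 49.5: x = (49.5 − 16.042632) / 1.092763 = 30.617219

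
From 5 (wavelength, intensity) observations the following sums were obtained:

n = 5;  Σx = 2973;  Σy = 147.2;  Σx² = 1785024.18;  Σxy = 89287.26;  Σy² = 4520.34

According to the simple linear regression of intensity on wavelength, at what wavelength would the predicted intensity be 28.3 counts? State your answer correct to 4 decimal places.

583.4219

Sxx = Σx² − (Σx)²/n = 1785024.18 − 1767745.8 = 17278.38
Sxy = Σxy − (Σx)(Σy)/n = 89287.26 − 87525.12 = 1762.14
b = Sxy/Sxx = 1762.14/17278.38 = 0.101985
a = ȳ − b·x̄ = 29.44 − 0.101985·594.6 = -31.200433
Set a + b·x = 28.3: x = (28.3 − (-31.200433)) / 0.101985 = 583.421914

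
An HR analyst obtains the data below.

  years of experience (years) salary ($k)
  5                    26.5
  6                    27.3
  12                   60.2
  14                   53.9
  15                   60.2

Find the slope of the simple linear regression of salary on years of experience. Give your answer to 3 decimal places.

3.569

n = 5, Σx = 52, Σy = 228.1, Σxy = 2676.3, Σx² = 626
Sxx = Σx² − (Σx)²/n = 626 − 540.8 = 85.2
Sxy = Σxy − (Σx)(Σy)/n = 2676.3 − 2372.24 = 304.06
b = Sxy/Sxx = 304.06/85.2 = 3.568779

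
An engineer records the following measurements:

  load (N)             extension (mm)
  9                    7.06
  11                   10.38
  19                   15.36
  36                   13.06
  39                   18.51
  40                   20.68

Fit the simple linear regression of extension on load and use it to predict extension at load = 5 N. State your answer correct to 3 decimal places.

n = 6, Σx = 154, Σy = 85.05, Σxy = 2488.81, Σx² = 4980
Sxx = Σx² − (Σx)²/n = 4980 − 3952.666667 = 1027.333333
Sxy = Σxy − (Σx)(Σy)/n = 2488.81 − 2182.95 = 305.86
b = Sxy/Sxx = 305.86/1027.333333 = 0.297722
a = ȳ − b·x̄ = 14.175 − 0.297722·25.666667 = 6.533462
ŷ(5) = a + b·5 = 6.533462 + 0.297722·5 = 8.022073

8.022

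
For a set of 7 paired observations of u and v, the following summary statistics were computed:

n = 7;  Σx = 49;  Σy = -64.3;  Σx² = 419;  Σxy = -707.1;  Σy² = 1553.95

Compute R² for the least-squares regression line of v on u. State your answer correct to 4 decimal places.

Sxx = Σx² − (Σx)²/n = 419 − 343 = 76
Sxy = Σxy − (Σx)(Σy)/n = -707.1 − (-450.1) = -257
Syy = Σy² − (Σy)²/n = 1553.95 − 590.641429 = 963.308571
R² = Sxy²/(Sxx·Syy) = (-257)²/(76·963.308571) = 0.902168

0.9022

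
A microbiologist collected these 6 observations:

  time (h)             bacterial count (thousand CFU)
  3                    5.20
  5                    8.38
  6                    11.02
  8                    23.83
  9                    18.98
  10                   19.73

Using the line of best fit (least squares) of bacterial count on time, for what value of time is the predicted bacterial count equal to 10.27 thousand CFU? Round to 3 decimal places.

n = 6, Σx = 41, Σy = 87.14, Σxy = 682.38, Σx² = 315
Sxx = Σx² − (Σx)²/n = 315 − 280.166667 = 34.833333
Sxy = Σxy − (Σx)(Σy)/n = 682.38 − 595.456667 = 86.923333
b = Sxy/Sxx = 86.923333/34.833333 = 2.495407
a = ȳ − b·x̄ = 14.523333 − 2.495407·6.833333 = -2.528612
Set a + b·x = 10.27: x = (10.27 − (-2.528612)) / 2.495407 = 5.128868

5.129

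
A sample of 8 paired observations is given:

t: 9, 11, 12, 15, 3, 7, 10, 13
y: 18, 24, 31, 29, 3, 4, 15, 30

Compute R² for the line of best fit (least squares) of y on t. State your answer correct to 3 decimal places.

n = 8, Σx = 80, Σy = 154, Σxy = 1810, Σx² = 898, Σy² = 3852
Sxx = Σx² − (Σx)²/n = 898 − 800 = 98
Sxy = Σxy − (Σx)(Σy)/n = 1810 − 1540 = 270
Syy = Σy² − (Σy)²/n = 3852 − 2964.5 = 887.5
R² = Sxy²/(Sxx·Syy) = (270)²/(98·887.5) = 0.838172

0.838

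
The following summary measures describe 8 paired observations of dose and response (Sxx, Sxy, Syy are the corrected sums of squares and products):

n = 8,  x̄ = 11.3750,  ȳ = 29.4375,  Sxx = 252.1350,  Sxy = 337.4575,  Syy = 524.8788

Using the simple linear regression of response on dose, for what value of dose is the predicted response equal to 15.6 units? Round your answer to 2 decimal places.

b = Sxy/Sxx = 337.4575/252.135 = 1.338400
a = ȳ − b·x̄ = 29.4375 − 1.338400·11.375 = 14.213199
Set a + b·x = 15.6: x = (15.6 − 14.213199) / 1.338400 = 1.036163

1.04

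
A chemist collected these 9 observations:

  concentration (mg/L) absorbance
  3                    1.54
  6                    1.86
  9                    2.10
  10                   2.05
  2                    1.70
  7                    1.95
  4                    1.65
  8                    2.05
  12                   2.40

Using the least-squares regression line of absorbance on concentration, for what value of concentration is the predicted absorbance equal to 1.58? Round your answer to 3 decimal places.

n = 9, Σx = 61, Σy = 17.3, Σxy = 124.03, Σx² = 503
Sxx = Σx² − (Σx)²/n = 503 − 413.444444 = 89.555556
Sxy = Σxy − (Σx)(Σy)/n = 124.03 − 117.255556 = 6.774444
b = Sxy/Sxx = 6.774444/89.555556 = 0.075645
a = ȳ − b·x̄ = 1.922222 − 0.075645·6.777778 = 1.409516
Set a + b·x = 1.58: x = (1.58 − 1.409516) / 0.075645 = 2.253731

2.254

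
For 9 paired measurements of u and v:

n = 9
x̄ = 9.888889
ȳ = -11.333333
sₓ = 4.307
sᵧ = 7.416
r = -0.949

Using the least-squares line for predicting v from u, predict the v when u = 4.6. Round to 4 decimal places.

-2.6911

b = r · sᵧ/sₓ = -0.949 · 7.416/4.307 = -1.634034
a = ȳ − b·x̄ = -11.333333 − (-1.634034)·9.888889 = 4.825447
ŷ(4.6) = a + b·4.6 = 4.825447 + (-1.634034)·4.6 = -2.691109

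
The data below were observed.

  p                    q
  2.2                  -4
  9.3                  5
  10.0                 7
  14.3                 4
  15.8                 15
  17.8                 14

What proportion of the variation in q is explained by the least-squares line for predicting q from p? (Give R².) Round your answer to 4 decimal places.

0.7942

n = 6, Σx = 69.4, Σy = 41, Σxy = 651.1, Σx² = 962.3, Σy² = 527
Sxx = Σx² − (Σx)²/n = 962.3 − 802.726667 = 159.573333
Sxy = Σxy − (Σx)(Σy)/n = 651.1 − 474.233333 = 176.866667
Syy = Σy² − (Σy)²/n = 527 − 280.166667 = 246.833333
R² = Sxy²/(Sxx·Syy) = (176.866667)²/(159.573333·246.833333) = 0.794196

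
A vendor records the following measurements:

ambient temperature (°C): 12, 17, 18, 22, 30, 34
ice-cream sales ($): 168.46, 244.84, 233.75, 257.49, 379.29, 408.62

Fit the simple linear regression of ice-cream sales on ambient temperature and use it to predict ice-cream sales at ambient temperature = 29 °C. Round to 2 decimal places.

356.75

n = 6, Σx = 133, Σy = 1692.45, Σxy = 41327.86, Σx² = 3297
Sxx = Σx² − (Σx)²/n = 3297 − 2948.166667 = 348.833333
Sxy = Σxy − (Σx)(Σy)/n = 41327.86 − 37515.975 = 3811.885
b = Sxy/Sxx = 3811.885/348.833333 = 10.927525
a = ȳ − b·x̄ = 282.075 − 10.927525·22.166667 = 39.848194
ŷ(29) = a + b·29 = 39.848194 + 10.927525·29 = 356.746421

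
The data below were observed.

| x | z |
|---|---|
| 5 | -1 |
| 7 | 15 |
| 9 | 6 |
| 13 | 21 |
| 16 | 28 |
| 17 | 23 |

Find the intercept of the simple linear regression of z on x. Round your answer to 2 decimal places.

n = 6, Σx = 67, Σy = 92, Σxy = 1266, Σx² = 869
Sxx = Σx² − (Σx)²/n = 869 − 748.166667 = 120.833333
Sxy = Σxy − (Σx)(Σy)/n = 1266 − 1027.333333 = 238.666667
b = Sxy/Sxx = 238.666667/120.833333 = 1.975172
a = ȳ − b·x̄ = 15.333333 − 1.975172·11.166667 = -6.722759

-6.72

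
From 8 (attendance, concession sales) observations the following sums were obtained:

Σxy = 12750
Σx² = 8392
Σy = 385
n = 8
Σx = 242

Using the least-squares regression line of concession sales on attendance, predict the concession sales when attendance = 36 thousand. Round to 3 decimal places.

Sxx = Σx² − (Σx)²/n = 8392 − 7320.5 = 1071.5
Sxy = Σxy − (Σx)(Σy)/n = 12750 − 11646.25 = 1103.75
b = Sxy/Sxx = 1103.75/1071.5 = 1.030098
a = ȳ − b·x̄ = 48.125 − 1.030098·30.25 = 16.964536
ŷ(36) = a + b·36 = 16.964536 + 1.030098·36 = 54.048063

54.048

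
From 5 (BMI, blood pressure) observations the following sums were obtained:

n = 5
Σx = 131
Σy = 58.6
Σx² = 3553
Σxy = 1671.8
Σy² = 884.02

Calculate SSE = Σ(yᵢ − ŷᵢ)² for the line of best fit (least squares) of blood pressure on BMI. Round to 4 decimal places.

Sxx = Σx² − (Σx)²/n = 3553 − 3432.2 = 120.8
Sxy = Σxy − (Σx)(Σy)/n = 1671.8 − 1535.32 = 136.48
Syy = Σy² − (Σy)²/n = 884.02 − 686.792 = 197.228
b = Sxy/Sxx = 136.48/120.8 = 1.129801
SSE = Syy − b·Sxy = 197.228 − 1.129801·136.48 = 43.032715

43.0327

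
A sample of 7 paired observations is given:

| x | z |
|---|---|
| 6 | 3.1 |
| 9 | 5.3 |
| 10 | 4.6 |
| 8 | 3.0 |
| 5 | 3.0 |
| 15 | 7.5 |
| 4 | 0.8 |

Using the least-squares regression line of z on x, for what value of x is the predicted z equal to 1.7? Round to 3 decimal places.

n = 7, Σx = 57, Σy = 27.3, Σxy = 267, Σx² = 547
Sxx = Σx² − (Σx)²/n = 547 − 464.142857 = 82.857143
Sxy = Σxy − (Σx)(Σy)/n = 267 − 222.3 = 44.7
b = Sxy/Sxx = 44.7/82.857143 = 0.539483
a = ȳ − b·x̄ = 3.9 − 0.539483·8.142857 = -0.492931
Set a + b·x = 1.7: x = (1.7 − (-0.492931)) / 0.539483 = 4.064877

4.065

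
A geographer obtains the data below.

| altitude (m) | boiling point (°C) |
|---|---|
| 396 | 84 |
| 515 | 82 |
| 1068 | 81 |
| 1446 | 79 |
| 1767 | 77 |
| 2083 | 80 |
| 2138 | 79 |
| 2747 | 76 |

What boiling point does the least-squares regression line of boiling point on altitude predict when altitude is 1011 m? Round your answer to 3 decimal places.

81.160

n = 8, Σx = 12160, Σy = 638, Σxy = 956609, Σx² = 23231812
Sxx = Σx² − (Σx)²/n = 23231812 − 18483200 = 4748612
Sxy = Σxy − (Σx)(Σy)/n = 956609 − 969760 = -13151
b = Sxy/Sxx = -13151/4748612 = -0.002769
a = ȳ − b·x̄ = 79.75 − (-0.002769)·1520 = 83.959550
ŷ(1011) = a + b·1011 = 83.959550 + (-0.002769)·1011 = 81.159645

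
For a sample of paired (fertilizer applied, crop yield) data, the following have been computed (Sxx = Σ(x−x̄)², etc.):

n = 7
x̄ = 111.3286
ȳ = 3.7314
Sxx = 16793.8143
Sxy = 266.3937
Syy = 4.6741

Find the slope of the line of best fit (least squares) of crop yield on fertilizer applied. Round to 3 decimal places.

b = Sxy/Sxx = 266.3937/16793.8143 = 0.015863

0.016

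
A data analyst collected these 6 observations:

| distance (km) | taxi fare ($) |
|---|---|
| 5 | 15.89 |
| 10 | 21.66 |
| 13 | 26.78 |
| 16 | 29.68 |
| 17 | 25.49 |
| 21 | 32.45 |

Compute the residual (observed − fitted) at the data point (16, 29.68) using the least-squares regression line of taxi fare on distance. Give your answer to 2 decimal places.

2.05

n = 6, Σx = 82, Σy = 151.95, Σxy = 2233.85, Σx² = 1280
Sxx = Σx² − (Σx)²/n = 1280 − 1120.666667 = 159.333333
Sxy = Σxy − (Σx)(Σy)/n = 2233.85 − 2076.65 = 157.2
b = Sxy/Sxx = 157.2/159.333333 = 0.986611
a = ȳ − b·x̄ = 25.325 − 0.986611·13.666667 = 11.841318
ŷ(16) = 11.841318 + 0.986611·16 = 27.627092
residual = y − ŷ = 29.68 − 27.627092 = 2.052908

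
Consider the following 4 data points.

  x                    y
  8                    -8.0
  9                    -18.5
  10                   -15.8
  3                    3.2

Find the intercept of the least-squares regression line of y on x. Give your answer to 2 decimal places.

12.38

n = 4, Σx = 30, Σy = -39.1, Σxy = -378.9, Σx² = 254
Sxx = Σx² − (Σx)²/n = 254 − 225 = 29
Sxy = Σxy − (Σx)(Σy)/n = -378.9 − (-293.25) = -85.65
b = Sxy/Sxx = -85.65/29 = -2.953448
a = ȳ − b·x̄ = -9.775 − (-2.953448)·7.5 = 12.375862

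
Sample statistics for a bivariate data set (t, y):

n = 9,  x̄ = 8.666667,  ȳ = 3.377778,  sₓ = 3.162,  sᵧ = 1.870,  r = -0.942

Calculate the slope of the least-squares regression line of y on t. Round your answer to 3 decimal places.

b = r · sᵧ/sₓ = -0.942 · 1.87/3.162 = -0.557097

-0.557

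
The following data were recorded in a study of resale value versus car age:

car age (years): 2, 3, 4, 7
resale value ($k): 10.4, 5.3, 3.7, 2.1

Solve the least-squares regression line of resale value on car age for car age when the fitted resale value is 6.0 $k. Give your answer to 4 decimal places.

n = 4, Σx = 16, Σy = 21.5, Σxy = 66.2, Σx² = 78
Sxx = Σx² − (Σx)²/n = 78 − 64 = 14
Sxy = Σxy − (Σx)(Σy)/n = 66.2 − 86 = -19.8
b = Sxy/Sxx = -19.8/14 = -1.414286
a = ȳ − b·x̄ = 5.375 − (-1.414286)·4 = 11.032143
Set a + b·x = 6.0: x = (6.0 − 11.032143) / (-1.414286) = 3.558081

3.5581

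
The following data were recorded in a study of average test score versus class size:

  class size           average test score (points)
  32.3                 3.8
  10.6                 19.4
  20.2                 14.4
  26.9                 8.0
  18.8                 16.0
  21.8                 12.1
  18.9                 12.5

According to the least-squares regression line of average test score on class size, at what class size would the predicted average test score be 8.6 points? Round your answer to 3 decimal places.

26.419

n = 7, Σx = 149.5, Σy = 86.2, Σxy = 1635.29, Σx² = 3473.19
Sxx = Σx² − (Σx)²/n = 3473.19 − 3192.892857 = 280.297143
Sxy = Σxy − (Σx)(Σy)/n = 1635.29 − 1840.985714 = -205.695714
b = Sxy/Sxx = -205.695714/280.297143 = -0.733849
a = ȳ − b·x̄ = 12.314286 − (-0.733849)·21.357143 = 27.987199
Set a + b·x = 8.6: x = (8.6 − 27.987199) / (-0.733849) = 26.418520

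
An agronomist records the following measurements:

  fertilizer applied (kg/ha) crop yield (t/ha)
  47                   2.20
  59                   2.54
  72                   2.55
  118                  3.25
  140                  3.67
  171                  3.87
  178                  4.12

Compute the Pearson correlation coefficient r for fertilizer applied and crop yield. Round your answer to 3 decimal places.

0.993

n = 7, Σx = 785, Σy = 22.2, Σxy = 2729.29, Σx² = 105323, Σy² = 73.7768
Sxx = Σx² − (Σx)²/n = 105323 − 88032.142857 = 17290.857143
Sxy = Σxy − (Σx)(Σy)/n = 2729.29 − 2489.571429 = 239.718571
Syy = Σy² − (Σy)²/n = 73.7768 − 70.405714 = 3.371086
r = Sxy/√(Sxx·Syy) = 239.718571/√(58288.961502) = 239.718571/241.431070 = 0.992907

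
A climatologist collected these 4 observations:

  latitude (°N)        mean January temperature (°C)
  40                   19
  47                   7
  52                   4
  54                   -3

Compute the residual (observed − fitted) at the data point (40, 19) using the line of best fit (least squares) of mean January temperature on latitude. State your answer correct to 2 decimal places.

0.40

n = 4, Σx = 193, Σy = 27, Σxy = 1135, Σx² = 9429
Sxx = Σx² − (Σx)²/n = 9429 − 9312.25 = 116.75
Sxy = Σxy − (Σx)(Σy)/n = 1135 − 1302.75 = -167.75
b = Sxy/Sxx = -167.75/116.75 = -1.436831
a = ȳ − b·x̄ = 6.75 − (-1.436831)·48.25 = 76.077088
ŷ(40) = 76.077088 + (-1.436831)·40 = 18.603854
residual = y − ŷ = 19 − 18.603854 = 0.396146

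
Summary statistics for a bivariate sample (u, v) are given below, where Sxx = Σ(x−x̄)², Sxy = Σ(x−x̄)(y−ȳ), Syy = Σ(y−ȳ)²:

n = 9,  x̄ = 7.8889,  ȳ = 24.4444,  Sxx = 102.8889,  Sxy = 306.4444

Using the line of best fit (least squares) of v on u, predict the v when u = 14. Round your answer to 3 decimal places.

b = Sxy/Sxx = 306.4444/102.8889 = 2.978401
a = ȳ − b·x̄ = 24.4444 − 2.978401·7.8889 = 0.948093
ŷ(14) = a + b·14 = 0.948093 + 2.978401·14 = 42.645706

42.646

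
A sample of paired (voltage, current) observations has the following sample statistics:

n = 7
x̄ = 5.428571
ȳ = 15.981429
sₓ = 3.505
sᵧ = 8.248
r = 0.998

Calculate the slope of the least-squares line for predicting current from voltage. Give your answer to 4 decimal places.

2.3485

b = r · sᵧ/sₓ = 0.998 · 8.248/3.505 = 2.348503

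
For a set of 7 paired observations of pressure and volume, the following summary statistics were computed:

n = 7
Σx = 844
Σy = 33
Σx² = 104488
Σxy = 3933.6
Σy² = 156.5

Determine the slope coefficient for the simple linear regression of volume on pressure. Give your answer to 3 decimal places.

Sxx = Σx² − (Σx)²/n = 104488 − 101762.285714 = 2725.714286
Sxy = Σxy − (Σx)(Σy)/n = 3933.6 − 3978.857143 = -45.257143
b = Sxy/Sxx = -45.257143/2725.714286 = -0.016604

-0.017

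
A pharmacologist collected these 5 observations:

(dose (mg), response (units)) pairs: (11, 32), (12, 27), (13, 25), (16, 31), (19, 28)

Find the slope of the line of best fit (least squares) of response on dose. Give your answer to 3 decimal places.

n = 5, Σx = 71, Σy = 143, Σxy = 2029, Σx² = 1051
Sxx = Σx² − (Σx)²/n = 1051 − 1008.2 = 42.8
Sxy = Σxy − (Σx)(Σy)/n = 2029 − 2030.6 = -1.6
b = Sxy/Sxx = -1.6/42.8 = -0.037383

-0.037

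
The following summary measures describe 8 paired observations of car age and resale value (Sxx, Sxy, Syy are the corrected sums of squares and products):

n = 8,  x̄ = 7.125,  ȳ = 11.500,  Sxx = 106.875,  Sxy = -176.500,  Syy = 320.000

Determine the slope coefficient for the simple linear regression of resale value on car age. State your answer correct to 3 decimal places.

-1.651

b = Sxy/Sxx = -176.5/106.875 = -1.651462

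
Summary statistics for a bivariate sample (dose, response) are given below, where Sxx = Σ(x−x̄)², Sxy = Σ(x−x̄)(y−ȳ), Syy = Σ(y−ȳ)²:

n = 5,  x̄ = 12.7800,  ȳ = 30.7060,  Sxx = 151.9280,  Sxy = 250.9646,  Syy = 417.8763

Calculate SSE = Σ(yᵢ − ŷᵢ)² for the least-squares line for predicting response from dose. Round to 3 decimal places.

b = Sxy/Sxx = 250.9646/151.928 = 1.651865
SSE = Syy − b·Sxy = 417.8763 − 1.651865·250.9646 = 3.316571

3.317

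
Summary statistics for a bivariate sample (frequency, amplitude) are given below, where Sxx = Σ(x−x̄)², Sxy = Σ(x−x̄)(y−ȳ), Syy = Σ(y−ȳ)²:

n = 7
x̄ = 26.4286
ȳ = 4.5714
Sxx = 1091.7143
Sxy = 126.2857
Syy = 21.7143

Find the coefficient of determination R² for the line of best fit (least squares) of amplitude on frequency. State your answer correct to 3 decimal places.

R² = Sxy²/(Sxx·Syy) = (126.2857)²/(1091.7143·21.7143) = 0.672750

0.673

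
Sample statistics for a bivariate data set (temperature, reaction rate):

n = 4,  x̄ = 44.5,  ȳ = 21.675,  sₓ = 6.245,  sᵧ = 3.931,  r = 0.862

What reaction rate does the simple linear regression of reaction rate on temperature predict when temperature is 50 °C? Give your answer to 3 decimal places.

b = r · sᵧ/sₓ = 0.862 · 3.931/6.245 = 0.542598
a = ȳ − b·x̄ = 21.675 − 0.542598·44.5 = -2.470593
ŷ(50) = a + b·50 = -2.470593 + 0.542598·50 = 24.659287

24.659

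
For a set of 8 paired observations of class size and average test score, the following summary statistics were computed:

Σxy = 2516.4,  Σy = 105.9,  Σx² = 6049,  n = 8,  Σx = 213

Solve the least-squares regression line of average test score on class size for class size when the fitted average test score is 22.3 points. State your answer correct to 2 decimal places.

15.33

Sxx = Σx² − (Σx)²/n = 6049 − 5671.125 = 377.875
Sxy = Σxy − (Σx)(Σy)/n = 2516.4 − 2819.5875 = -303.1875
b = Sxy/Sxx = -303.1875/377.875 = -0.802349
a = ȳ − b·x̄ = 13.2375 − (-0.802349)·26.625 = 34.600033
Set a + b·x = 22.3: x = (22.3 − 34.600033) / (-0.802349) = 15.330035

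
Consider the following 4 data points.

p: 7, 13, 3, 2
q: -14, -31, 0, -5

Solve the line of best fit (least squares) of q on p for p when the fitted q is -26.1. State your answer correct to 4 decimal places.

11.3714

n = 4, Σx = 25, Σy = -50, Σxy = -511, Σx² = 231
Sxx = Σx² − (Σx)²/n = 231 − 156.25 = 74.75
Sxy = Σxy − (Σx)(Σy)/n = -511 − (-312.5) = -198.5
b = Sxy/Sxx = -198.5/74.75 = -2.655518
a = ȳ − b·x̄ = -12.5 − (-2.655518)·6.25 = 4.096990
Set a + b·x = -26.1: x = (-26.1 − 4.096990) / (-2.655518) = 11.371411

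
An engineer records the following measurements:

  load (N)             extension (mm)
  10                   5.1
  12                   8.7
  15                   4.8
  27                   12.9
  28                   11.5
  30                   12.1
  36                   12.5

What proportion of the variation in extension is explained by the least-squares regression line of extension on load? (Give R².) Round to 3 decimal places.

0.763

n = 7, Σx = 158, Σy = 67.6, Σxy = 1710.7, Σx² = 4178, Σy² = 726.06
Sxx = Σx² − (Σx)²/n = 4178 − 3566.285714 = 611.714286
Sxy = Σxy − (Σx)(Σy)/n = 1710.7 − 1525.828571 = 184.871429
Syy = Σy² − (Σy)²/n = 726.06 − 652.822857 = 73.237143
R² = Sxy²/(Sxx·Syy) = (184.871429)²/(611.714286·73.237143) = 0.762886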